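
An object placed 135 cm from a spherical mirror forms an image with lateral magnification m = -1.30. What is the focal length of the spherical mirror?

f = 76.3 cm (concave)

m = −d_i/d_o ⇒ d_i = −m·d_o = −(-1.30)·(135) = 175.5 cm.
1/f = 1/d_o + 1/d_i = 1/(135) + 1/(175.5) = 0.01311, so f = 76.3 cm.
Since f is positive, the spherical mirror is concave.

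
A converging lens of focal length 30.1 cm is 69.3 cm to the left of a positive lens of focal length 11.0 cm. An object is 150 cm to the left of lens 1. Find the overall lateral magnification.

m = +0.134

Lens 1: 1/d_i1 = 1/(30.1) − 1/(150) = 0.02656, so d_i1 = 37.66 cm; m₁ = −d_i1/d_o1 = -0.2511.
d_o2 = 69.3 − (37.66) = 31.64 cm.
Lens 2: 1/d_i2 = 1/(11.0) − 1/(31.64) = 0.05930, so d_i2 = 16.86 cm; m₂ = −d_i2/d_o2 = -0.5329.
m = m₁·m₂ = (-0.2511)(-0.5329) = +0.134.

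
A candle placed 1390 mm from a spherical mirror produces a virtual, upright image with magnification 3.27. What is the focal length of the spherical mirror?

m = −d_i/d_o ⇒ d_i = −m·d_o = −(+3.27)·(1390) = -4545 mm.
1/f = 1/d_o + 1/d_i = 1/(1390) + 1/(-4545) = 0.0004994, so f = 2000 mm.
Since f is positive, the spherical mirror is concave.

f = 2000 mm (concave)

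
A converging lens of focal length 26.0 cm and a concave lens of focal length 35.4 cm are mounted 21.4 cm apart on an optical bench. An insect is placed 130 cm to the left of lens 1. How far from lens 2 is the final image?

16.2 cm

Lens 1: 1/d_i1 = 1/f₁ − 1/d_o1 = 1/(26.0) − 1/(130) = 0.03077, so d_i1 = 32.50 cm.
The intermediate image is 32.50 cm to the right of lens 1, which lies 11.10 cm to the right of lens 2 — a virtual object — so d_o2 = −11.10 cm.
Lens 2 is diverging, so f₂ = −35.4 cm.
Lens 2: 1/d_i2 = 1/f₂ − 1/d_o2 = 1/(-35.4) − 1/(-11.10) = 0.06184, so d_i2 = 16.2 cm.
The final image is real, 16.2 cm to the right of lens 2 (overall magnification ≈ -0.36).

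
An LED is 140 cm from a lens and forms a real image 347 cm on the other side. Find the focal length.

f = 99.8 cm (converging)

Real image ⇒ d_i = +347 cm.
1/f = 1/d_o + 1/d_i = 1/(140) + 1/(347) = 0.01002, so f = 99.8 cm.
Since f is positive, the lens is converging.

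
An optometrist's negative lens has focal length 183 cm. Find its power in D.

For a negative lens, f = −183 cm.
f = -183 cm = -1.83 m.
P = 1/f = 1/(-1.83 m) = -0.546 D.

P = -0.546 D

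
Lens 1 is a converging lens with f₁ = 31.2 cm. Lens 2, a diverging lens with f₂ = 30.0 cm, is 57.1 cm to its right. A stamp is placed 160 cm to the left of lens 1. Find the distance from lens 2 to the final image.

Lens 1: 1/d_i1 = 1/f₁ − 1/d_o1 = 1/(31.2) − 1/(160) = 0.02580, so d_i1 = 38.76 cm.
The intermediate image is 38.76 cm to the right of lens 1, which is 57.1 − (38.76) = 18.34 cm to the left of lens 2, so d_o2 = +18.34 cm.
Lens 2 is diverging, so f₂ = −30.0 cm.
Lens 2: 1/d_i2 = 1/f₂ − 1/d_o2 = 1/(-30.0) − 1/(18.34) = -0.08786, so d_i2 = -11.4 cm.
The final image is virtual, 11.4 cm to the left of lens 2 (overall magnification ≈ -0.15).

11.4 cm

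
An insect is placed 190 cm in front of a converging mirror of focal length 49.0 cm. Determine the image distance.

Mirror equation: 1/q = 1/f − 1/p = 1/(49.00) − 1/(190) = 0.02041 − 0.005263 = 0.01515, so q = 66.0 cm.
The image is real, inverted and reduced, in front of the mirror.

66.0 cm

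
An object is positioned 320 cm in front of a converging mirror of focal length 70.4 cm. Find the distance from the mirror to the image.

90.3 cm

Mirror equation: 1/d_i = 1/f − 1/d_o = 1/(70.40) − 1/(320) = 0.01420 − 0.003125 = 0.01108, so d_i = 90.3 cm.
The image is real, inverted and reduced, in front of the mirror.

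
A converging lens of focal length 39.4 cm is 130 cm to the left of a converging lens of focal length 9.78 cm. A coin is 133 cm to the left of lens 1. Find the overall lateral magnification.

Lens 1: 1/d_i1 = 1/(39.4) − 1/(133) = 0.01786, so d_i1 = 55.99 cm; m₁ = −d_i1/d_o1 = -0.4210.
d_o2 = 130 − (55.99) = 74.01 cm.
Lens 2: 1/d_i2 = 1/(9.78) − 1/(74.01) = 0.08874, so d_i2 = 11.27 cm; m₂ = −d_i2/d_o2 = -0.1523.
m = m₁·m₂ = (-0.4210)(-0.1523) = +0.0641.

m = +0.0641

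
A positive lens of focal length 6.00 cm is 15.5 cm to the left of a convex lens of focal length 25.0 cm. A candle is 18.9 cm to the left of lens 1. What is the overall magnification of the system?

Lens 1: 1/d_i1 = 1/(6.00) − 1/(18.9) = 0.1138, so d_i1 = 8.791 cm; m₁ = −d_i1/d_o1 = -0.4651.
d_o2 = 15.5 − (8.791) = 6.709 cm.
Lens 2: 1/d_i2 = 1/(25.0) − 1/(6.709) = -0.1091, so d_i2 = -9.170 cm; m₂ = −d_i2/d_o2 = +1.367.
m = m₁·m₂ = (-0.4651)(+1.367) = -0.636.

m = -0.636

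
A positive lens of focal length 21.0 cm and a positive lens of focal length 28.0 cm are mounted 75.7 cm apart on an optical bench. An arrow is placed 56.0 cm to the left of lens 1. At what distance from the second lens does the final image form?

Lens 1: 1/d_i1 = 1/f₁ − 1/d_o1 = 1/(21.0) − 1/(56.0) = 0.02976, so d_i1 = 33.60 cm.
The intermediate image is 33.60 cm to the right of lens 1, which is 75.7 − (33.60) = 42.10 cm to the left of lens 2, so d_o2 = +42.10 cm.
Lens 2: 1/d_i2 = 1/f₂ − 1/d_o2 = 1/(28.0) − 1/(42.10) = 0.01196, so d_i2 = 83.6 cm.
The final image is real, 83.6 cm to the right of lens 2 (overall magnification ≈ 1.2).

83.6 cm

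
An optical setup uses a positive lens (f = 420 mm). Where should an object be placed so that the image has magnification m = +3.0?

280 mm

m = −d_i/d_o ⇒ d_i = −m·d_o.
1/f = 1/d_o + 1/d_i = 1/d_o − 1/(m·d_o) = (1 − 1/m)/d_o, so d_o = f(1 − 1/m) = (420.0)(1 − 1/(+3.0)) = 280 mm.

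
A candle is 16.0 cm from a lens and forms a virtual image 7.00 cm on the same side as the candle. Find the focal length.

Virtual image ⇒ d_i = −7.00 cm.
1/f = 1/d_o + 1/d_i = 1/(16.0) + 1/(-7.00) = -0.08036, so f = -12.4 cm.
Since f is negative, the lens is diverging.

f = -12.4 cm (diverging)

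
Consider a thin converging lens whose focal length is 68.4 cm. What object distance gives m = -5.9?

m = −d_i/d_o ⇒ d_i = −m·d_o.
1/f = 1/d_o + 1/d_i = 1/d_o − 1/(m·d_o) = (1 − 1/m)/d_o, so d_o = f(1 − 1/m) = (68.40)(1 − 1/(-5.9)) = 80.0 cm.

80.0 cm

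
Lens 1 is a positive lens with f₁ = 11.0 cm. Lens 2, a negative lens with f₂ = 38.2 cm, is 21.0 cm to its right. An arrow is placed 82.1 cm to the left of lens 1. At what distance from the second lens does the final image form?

Lens 1: 1/d_i1 = 1/f₁ − 1/d_o1 = 1/(11.0) − 1/(82.1) = 0.07873, so d_i1 = 12.70 cm.
The intermediate image is 12.70 cm to the right of lens 1, which is 21.0 − (12.70) = 8.300 cm to the left of lens 2, so d_o2 = +8.300 cm.
Lens 2 is diverging, so f₂ = −38.2 cm.
Lens 2: 1/d_i2 = 1/f₂ − 1/d_o2 = 1/(-38.2) − 1/(8.300) = -0.1467, so d_i2 = -6.82 cm.
The final image is virtual, 6.82 cm to the left of lens 2 (overall magnification ≈ -0.13).

6.82 cm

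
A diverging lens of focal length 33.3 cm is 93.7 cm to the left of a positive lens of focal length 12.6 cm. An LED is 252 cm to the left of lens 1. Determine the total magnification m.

m = -0.0133

f₁ = −33.3 cm (diverging).
Lens 1: 1/d_i1 = 1/(-33.3) − 1/(252) = -0.03400, so d_i1 = -29.41 cm; m₁ = −d_i1/d_o1 = +0.1167.
d_o2 = 93.7 − (-29.41) = 123.1 cm.
Lens 2: 1/d_i2 = 1/(12.6) − 1/(123.1) = 0.07124, so d_i2 = 14.04 cm; m₂ = −d_i2/d_o2 = -0.1140.
m = m₁·m₂ = (+0.1167)(-0.1140) = -0.0133.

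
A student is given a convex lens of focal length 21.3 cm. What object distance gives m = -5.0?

25.6 cm

m = −d_i/d_o ⇒ d_i = −m·d_o.
1/f = 1/d_o + 1/d_i = 1/d_o − 1/(m·d_o) = (1 − 1/m)/d_o, so d_o = f(1 − 1/m) = (21.30)(1 − 1/(-5.0)) = 25.6 cm.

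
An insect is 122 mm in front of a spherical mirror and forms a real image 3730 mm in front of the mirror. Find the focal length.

f = 118 mm (concave)

Real image ⇒ d_i = +3730 mm.
1/f = 1/d_o + 1/d_i = 1/(122) + 1/(3730) = 0.008465, so f = 118 mm.
Since f is positive, the spherical mirror is concave.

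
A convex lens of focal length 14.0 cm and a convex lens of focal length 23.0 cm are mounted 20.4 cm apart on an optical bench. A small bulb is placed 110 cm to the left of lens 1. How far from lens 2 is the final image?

Lens 1: 1/d_i1 = 1/f₁ − 1/d_o1 = 1/(14.0) − 1/(110) = 0.06234, so d_i1 = 16.04 cm.
The intermediate image is 16.04 cm to the right of lens 1, which is 20.4 − (16.04) = 4.360 cm to the left of lens 2, so d_o2 = +4.360 cm.
Lens 2: 1/d_i2 = 1/f₂ − 1/d_o2 = 1/(23.0) − 1/(4.360) = -0.1859, so d_i2 = -5.38 cm.
The final image is virtual, 5.38 cm to the left of lens 2 (overall magnification ≈ -0.18).

5.38 cm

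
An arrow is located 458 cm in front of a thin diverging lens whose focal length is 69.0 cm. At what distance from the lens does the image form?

60.0 cm

For a diverging lens, f = -69.0 cm.
Thin-lens equation: 1/v = 1/f − 1/u = 1/(-69.00) − 1/(458) = -0.01449 − 0.002183 = -0.01668, so v = -60.0 cm.
The image is virtual, upright and reduced, on the same side as the object.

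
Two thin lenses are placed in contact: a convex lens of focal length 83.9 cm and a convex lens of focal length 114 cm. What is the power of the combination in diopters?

P₁ = 1/f₁ = 1/(0.839 m) = +1.192 D; P₂ = 1/f₂ = 1/(1.14 m) = +0.8772 D.
For thin lenses in contact, P = P₁ + P₂ = (+1.192) + (+0.8772) = +2.07 D.

P = +2.07 D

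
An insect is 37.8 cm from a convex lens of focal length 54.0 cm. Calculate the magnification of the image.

m = +3.33

1/d_i = 1/f − 1/d_o = 1/(54.00) − 1/(37.8) = -0.007937, so d_i = -126.0 cm.
m = −d_i/d_o = −(-126.0)/(37.8) = +3.33.
The image is virtual, upright and enlarged, on the same side as the object.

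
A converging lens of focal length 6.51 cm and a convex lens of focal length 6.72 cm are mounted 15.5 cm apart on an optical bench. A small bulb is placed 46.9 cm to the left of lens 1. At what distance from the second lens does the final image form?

43.7 cm

Lens 1: 1/d_i1 = 1/f₁ − 1/d_o1 = 1/(6.51) − 1/(46.9) = 0.1323, so d_i1 = 7.559 cm.
The intermediate image is 7.559 cm to the right of lens 1, which is 15.5 − (7.559) = 7.941 cm to the left of lens 2, so d_o2 = +7.941 cm.
Lens 2: 1/d_i2 = 1/f₂ − 1/d_o2 = 1/(6.72) − 1/(7.941) = 0.02288, so d_i2 = 43.7 cm.
The final image is real, 43.7 cm to the right of lens 2 (overall magnification ≈ 0.89).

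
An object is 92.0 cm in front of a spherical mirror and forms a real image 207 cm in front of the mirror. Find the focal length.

f = 63.7 cm (concave)

Real image ⇒ d_i = +207 cm.
1/f = 1/d_o + 1/d_i = 1/(92.0) + 1/(207) = 0.01570, so f = 63.7 cm.
Since f is positive, the spherical mirror is concave.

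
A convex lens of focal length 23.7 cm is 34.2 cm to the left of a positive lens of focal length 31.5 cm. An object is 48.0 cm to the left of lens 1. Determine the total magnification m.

Lens 1: 1/d_i1 = 1/(23.7) − 1/(48.0) = 0.02136, so d_i1 = 46.81 cm; m₁ = −d_i1/d_o1 = -0.9752.
d_o2 = 34.2 − (46.81) = -12.61 cm (virtual object).
Lens 2: 1/d_i2 = 1/(31.5) − 1/(-12.61) = 0.1110, so d_i2 = 9.005 cm; m₂ = −d_i2/d_o2 = +0.7141.
m = m₁·m₂ = (-0.9752)(+0.7141) = -0.696.

m = -0.696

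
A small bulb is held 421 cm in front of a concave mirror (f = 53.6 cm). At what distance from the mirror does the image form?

61.4 cm

Mirror equation: 1/s_i = 1/f − 1/s_o = 1/(53.60) − 1/(421) = 0.01866 − 0.002375 = 0.01628, so s_i = 61.4 cm.
The image is real, inverted and reduced, in front of the mirror.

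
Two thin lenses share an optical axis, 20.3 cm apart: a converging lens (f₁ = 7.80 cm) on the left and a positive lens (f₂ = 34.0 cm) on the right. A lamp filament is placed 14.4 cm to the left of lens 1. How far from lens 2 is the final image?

3.63 cm

Lens 1: 1/d_i1 = 1/f₁ − 1/d_o1 = 1/(7.80) − 1/(14.4) = 0.05876, so d_i1 = 17.02 cm.
The intermediate image is 17.02 cm to the right of lens 1, which is 20.3 − (17.02) = 3.280 cm to the left of lens 2, so d_o2 = +3.280 cm.
Lens 2: 1/d_i2 = 1/f₂ − 1/d_o2 = 1/(34.0) − 1/(3.280) = -0.2755, so d_i2 = -3.63 cm.
The final image is virtual, 3.63 cm to the left of lens 2 (overall magnification ≈ -1.3).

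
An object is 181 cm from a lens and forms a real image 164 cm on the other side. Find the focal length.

Real image ⇒ d_i = +164 cm.
1/f = 1/d_o + 1/d_i = 1/(181) + 1/(164) = 0.01162, so f = 86.0 cm.
Since f is positive, the lens is converging.

f = 86.0 cm (converging)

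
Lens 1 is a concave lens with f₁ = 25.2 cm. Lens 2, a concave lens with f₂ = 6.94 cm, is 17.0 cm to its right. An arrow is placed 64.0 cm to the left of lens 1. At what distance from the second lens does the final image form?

5.79 cm

Lens 1 is diverging, so f₁ = −25.2 cm.
Lens 1: 1/d_i1 = 1/f₁ − 1/d_o1 = 1/(-25.2) − 1/(64.0) = -0.05531, so d_i1 = -18.08 cm.
The intermediate image is 18.08 cm to the left of lens 1 (virtual), which is 17.0 − (-18.08) = 35.08 cm to the left of lens 2, so d_o2 = +35.08 cm.
Lens 2 is diverging, so f₂ = −6.94 cm.
Lens 2: 1/d_i2 = 1/f₂ − 1/d_o2 = 1/(-6.94) − 1/(35.08) = -0.1726, so d_i2 = -5.79 cm.
The final image is virtual, 5.79 cm to the left of lens 2 (overall magnification ≈ 0.047).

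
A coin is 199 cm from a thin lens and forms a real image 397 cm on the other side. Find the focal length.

f = 133 cm (converging)

Real image ⇒ d_i = +397 cm.
1/f = 1/d_o + 1/d_i = 1/(199) + 1/(397) = 0.007544, so f = 133 cm.
Since f is positive, the thin lens is converging.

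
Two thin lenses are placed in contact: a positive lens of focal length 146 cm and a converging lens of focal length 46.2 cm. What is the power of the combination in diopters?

P = +2.85 D

P₁ = 1/f₁ = 1/(1.46 m) = +0.6849 D; P₂ = 1/f₂ = 1/(0.462 m) = +2.165 D.
For thin lenses in contact, P = P₁ + P₂ = (+0.6849) + (+2.165) = +2.85 D.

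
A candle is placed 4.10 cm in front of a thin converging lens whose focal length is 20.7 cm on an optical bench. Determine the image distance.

Lens equation: 1/s_i = 1/f − 1/s_o = 1/(20.70) − 1/(4.10) = 0.04831 − 0.2439 = -0.1956, so s_i = -5.11 cm.
The image is virtual, upright and enlarged, on the same side as the object.

5.11 cm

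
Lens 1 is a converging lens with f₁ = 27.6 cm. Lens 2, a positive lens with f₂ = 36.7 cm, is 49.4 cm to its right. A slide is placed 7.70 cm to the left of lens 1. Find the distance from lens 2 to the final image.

Lens 1: 1/d_i1 = 1/f₁ − 1/d_o1 = 1/(27.6) − 1/(7.70) = -0.09364, so d_i1 = -10.68 cm.
The intermediate image is 10.68 cm to the left of lens 1 (virtual), which is 49.4 − (-10.68) = 60.08 cm to the left of lens 2, so d_o2 = +60.08 cm.
Lens 2: 1/d_i2 = 1/f₂ − 1/d_o2 = 1/(36.7) − 1/(60.08) = 0.01060, so d_i2 = 94.3 cm.
The final image is real, 94.3 cm to the right of lens 2 (overall magnification ≈ -2.2).

94.3 cm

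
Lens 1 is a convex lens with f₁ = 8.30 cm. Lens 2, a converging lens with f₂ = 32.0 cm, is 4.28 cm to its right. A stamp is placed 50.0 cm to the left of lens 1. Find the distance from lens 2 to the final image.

4.82 cm

Lens 1: 1/d_i1 = 1/f₁ − 1/d_o1 = 1/(8.30) − 1/(50.0) = 0.1005, so d_i1 = 9.952 cm.
The intermediate image is 9.952 cm to the right of lens 1, which lies 5.672 cm to the right of lens 2 — a virtual object — so d_o2 = −5.672 cm.
Lens 2: 1/d_i2 = 1/f₂ − 1/d_o2 = 1/(32.0) − 1/(-5.672) = 0.2076, so d_i2 = 4.82 cm.
The final image is real, 4.82 cm to the right of lens 2 (overall magnification ≈ -0.17).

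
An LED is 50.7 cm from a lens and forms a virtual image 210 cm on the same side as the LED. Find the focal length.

Virtual image ⇒ d_i = −210 cm.
1/f = 1/d_o + 1/d_i = 1/(50.7) + 1/(-210) = 0.01496, so f = 66.8 cm.
Since f is positive, the lens is converging.

f = 66.8 cm (converging)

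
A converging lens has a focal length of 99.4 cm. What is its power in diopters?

f = 99.4 cm = 0.994 m.
P = 1/f = 1/(0.994 m) = +1.01 D.

P = +1.01 D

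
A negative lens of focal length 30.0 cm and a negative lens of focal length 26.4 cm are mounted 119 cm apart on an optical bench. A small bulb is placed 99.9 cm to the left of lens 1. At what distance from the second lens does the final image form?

Lens 1 is diverging, so f₁ = −30.0 cm.
Lens 1: 1/d_i1 = 1/f₁ − 1/d_o1 = 1/(-30.0) − 1/(99.9) = -0.04334, so d_i1 = -23.07 cm.
The intermediate image is 23.07 cm to the left of lens 1 (virtual), which is 119 − (-23.07) = 142.1 cm to the left of lens 2, so d_o2 = +142.1 cm.
Lens 2 is diverging, so f₂ = −26.4 cm.
Lens 2: 1/d_i2 = 1/f₂ − 1/d_o2 = 1/(-26.4) − 1/(142.1) = -0.04492, so d_i2 = -22.3 cm.
The final image is virtual, 22.3 cm to the left of lens 2 (overall magnification ≈ 0.036).

22.3 cm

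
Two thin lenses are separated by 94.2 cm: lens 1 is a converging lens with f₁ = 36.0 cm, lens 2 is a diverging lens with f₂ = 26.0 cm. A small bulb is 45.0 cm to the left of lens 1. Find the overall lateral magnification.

m = +1.74

Lens 1: 1/d_i1 = 1/(36.0) − 1/(45.0) = 0.005556, so d_i1 = 180.0 cm; m₁ = −d_i1/d_o1 = -4.000.
d_o2 = 94.2 − (180.0) = -85.80 cm (virtual object).
f₂ = −26.0 cm (diverging).
Lens 2: 1/d_i2 = 1/(-26.0) − 1/(-85.80) = -0.02681, so d_i2 = -37.30 cm; m₂ = −d_i2/d_o2 = -0.4348.
m = m₁·m₂ = (-4.000)(-0.4348) = +1.74.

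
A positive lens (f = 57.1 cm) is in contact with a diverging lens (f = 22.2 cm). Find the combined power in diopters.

P = -2.75 D

P₁ = 1/f₁ = 1/(0.571 m) = +1.751 D; P₂ = 1/f₂ = 1/(-0.222 m) = -4.505 D.
For thin lenses in contact, P = P₁ + P₂ = (+1.751) + (-4.505) = -2.75 D.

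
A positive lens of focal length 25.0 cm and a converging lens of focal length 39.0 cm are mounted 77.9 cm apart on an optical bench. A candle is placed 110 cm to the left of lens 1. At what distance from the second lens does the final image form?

271 cm

Lens 1: 1/d_i1 = 1/f₁ − 1/d_o1 = 1/(25.0) − 1/(110) = 0.03091, so d_i1 = 32.35 cm.
The intermediate image is 32.35 cm to the right of lens 1, which is 77.9 − (32.35) = 45.55 cm to the left of lens 2, so d_o2 = +45.55 cm.
Lens 2: 1/d_i2 = 1/f₂ − 1/d_o2 = 1/(39.0) − 1/(45.55) = 0.003687, so d_i2 = 271 cm.
The final image is real, 271 cm to the right of lens 2 (overall magnification ≈ 1.8).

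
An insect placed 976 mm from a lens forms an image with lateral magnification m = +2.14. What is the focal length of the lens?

m = −d_i/d_o ⇒ d_i = −m·d_o = −(+2.14)·(976) = -2089 mm.
1/f = 1/d_o + 1/d_i = 1/(976) + 1/(-2089) = 0.0005459, so f = 1830 mm.
Since f is positive, the lens is converging.

f = 1830 mm (converging)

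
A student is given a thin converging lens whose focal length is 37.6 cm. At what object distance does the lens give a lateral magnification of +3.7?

27.4 cm

m = −d_i/d_o ⇒ d_i = −m·d_o.
1/f = 1/d_o + 1/d_i = 1/d_o − 1/(m·d_o) = (1 − 1/m)/d_o, so d_o = f(1 − 1/m) = (37.60)(1 − 1/(+3.7)) = 27.4 cm.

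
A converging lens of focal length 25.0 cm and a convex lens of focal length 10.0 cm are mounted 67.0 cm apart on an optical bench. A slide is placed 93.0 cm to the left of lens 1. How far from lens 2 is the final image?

14.4 cm

Lens 1: 1/d_i1 = 1/f₁ − 1/d_o1 = 1/(25.0) − 1/(93.0) = 0.02925, so d_i1 = 34.19 cm.
The intermediate image is 34.19 cm to the right of lens 1, which is 67.0 − (34.19) = 32.81 cm to the left of lens 2, so d_o2 = +32.81 cm.
Lens 2: 1/d_i2 = 1/f₂ − 1/d_o2 = 1/(10.0) − 1/(32.81) = 0.06952, so d_i2 = 14.4 cm.
The final image is real, 14.4 cm to the right of lens 2 (overall magnification ≈ 0.16).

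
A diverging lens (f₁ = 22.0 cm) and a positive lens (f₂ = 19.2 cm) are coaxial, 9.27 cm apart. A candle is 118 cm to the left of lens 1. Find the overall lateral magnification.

m = -0.350

f₁ = −22.0 cm (diverging).
Lens 1: 1/d_i1 = 1/(-22.0) − 1/(118) = -0.05393, so d_i1 = -18.54 cm; m₁ = −d_i1/d_o1 = +0.1571.
d_o2 = 9.27 − (-18.54) = 27.81 cm.
Lens 2: 1/d_i2 = 1/(19.2) − 1/(27.81) = 0.01613, so d_i2 = 62.02 cm; m₂ = −d_i2/d_o2 = -2.230.
m = m₁·m₂ = (+0.1571)(-2.230) = -0.350.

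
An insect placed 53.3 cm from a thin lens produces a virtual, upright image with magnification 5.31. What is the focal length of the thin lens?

f = 65.7 cm (converging)

m = −d_i/d_o ⇒ d_i = −m·d_o = −(+5.31)·(53.3) = -283.0 cm.
1/f = 1/d_o + 1/d_i = 1/(53.3) + 1/(-283.0) = 0.01523, so f = 65.7 cm.
Since f is positive, the thin lens is converging.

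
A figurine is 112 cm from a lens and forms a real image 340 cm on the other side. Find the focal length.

Real image ⇒ d_i = +340 cm.
1/f = 1/d_o + 1/d_i = 1/(112) + 1/(340) = 0.01187, so f = 84.2 cm.
Since f is positive, the lens is converging.

f = 84.2 cm (converging)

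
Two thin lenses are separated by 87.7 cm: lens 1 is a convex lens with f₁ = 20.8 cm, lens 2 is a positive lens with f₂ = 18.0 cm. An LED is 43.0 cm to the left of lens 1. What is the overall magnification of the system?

m = +0.573

Lens 1: 1/d_i1 = 1/(20.8) − 1/(43.0) = 0.02482, so d_i1 = 40.29 cm; m₁ = −d_i1/d_o1 = -0.9370.
d_o2 = 87.7 − (40.29) = 47.41 cm.
Lens 2: 1/d_i2 = 1/(18.0) − 1/(47.41) = 0.03446, so d_i2 = 29.02 cm; m₂ = −d_i2/d_o2 = -0.6120.
m = m₁·m₂ = (-0.9370)(-0.6120) = +0.573.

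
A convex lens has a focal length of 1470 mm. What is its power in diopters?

P = +0.680 D

f = 147 cm = 1.47 m.
P = 1/f = 1/(1.47 m) = +0.680 D.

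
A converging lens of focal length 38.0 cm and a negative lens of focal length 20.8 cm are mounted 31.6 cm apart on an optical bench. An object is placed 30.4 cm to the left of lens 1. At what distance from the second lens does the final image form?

18.7 cm

Lens 1: 1/d_i1 = 1/f₁ − 1/d_o1 = 1/(38.0) − 1/(30.4) = -0.006579, so d_i1 = -152.0 cm.
The intermediate image is 152.0 cm to the left of lens 1 (virtual), which is 31.6 − (-152.0) = 183.6 cm to the left of lens 2, so d_o2 = +183.6 cm.
Lens 2 is diverging, so f₂ = −20.8 cm.
Lens 2: 1/d_i2 = 1/f₂ − 1/d_o2 = 1/(-20.8) − 1/(183.6) = -0.05352, so d_i2 = -18.7 cm.
The final image is virtual, 18.7 cm to the left of lens 2 (overall magnification ≈ 0.51).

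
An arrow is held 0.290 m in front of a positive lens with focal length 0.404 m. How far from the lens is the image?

Thin-lens equation: 1/v = 1/f − 1/u = 1/(0.4040) − 1/(0.290) = 2.475 − 3.448 = -0.9730, so v = -1.03 m.
The image is virtual, upright and enlarged, on the same side as the object.

1.03 m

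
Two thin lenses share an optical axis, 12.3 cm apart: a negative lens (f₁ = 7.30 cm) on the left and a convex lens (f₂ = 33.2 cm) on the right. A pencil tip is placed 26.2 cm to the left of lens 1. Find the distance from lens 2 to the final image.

Lens 1 is diverging, so f₁ = −7.30 cm.
Lens 1: 1/d_i1 = 1/f₁ − 1/d_o1 = 1/(-7.30) − 1/(26.2) = -0.1752, so d_i1 = -5.709 cm.
The intermediate image is 5.709 cm to the left of lens 1 (virtual), which is 12.3 − (-5.709) = 18.01 cm to the left of lens 2, so d_o2 = +18.01 cm.
Lens 2: 1/d_i2 = 1/f₂ − 1/d_o2 = 1/(33.2) − 1/(18.01) = -0.02540, so d_i2 = -39.4 cm.
The final image is virtual, 39.4 cm to the left of lens 2 (overall magnification ≈ 0.48).

39.4 cm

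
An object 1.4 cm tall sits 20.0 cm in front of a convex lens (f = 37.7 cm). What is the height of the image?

1/d_i = 1/f − 1/d_o = 1/(37.70) − 1/(20.0) = -0.02347, so d_i = -42.60 cm.
m = −d_i/d_o = +2.130.
|h_i| = |m|·h_o = 2.130 × 1.4 = 2.98 cm. The image is virtual, upright and enlarged, on the same side as the object.

2.98 cm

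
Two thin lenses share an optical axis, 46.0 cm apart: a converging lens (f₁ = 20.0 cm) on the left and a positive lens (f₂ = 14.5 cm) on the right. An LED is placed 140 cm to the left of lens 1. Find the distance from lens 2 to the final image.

40.2 cm

Lens 1: 1/d_i1 = 1/f₁ − 1/d_o1 = 1/(20.0) − 1/(140) = 0.04286, so d_i1 = 23.33 cm.
The intermediate image is 23.33 cm to the right of lens 1, which is 46.0 − (23.33) = 22.67 cm to the left of lens 2, so d_o2 = +22.67 cm.
Lens 2: 1/d_i2 = 1/f₂ − 1/d_o2 = 1/(14.5) − 1/(22.67) = 0.02485, so d_i2 = 40.2 cm.
The final image is real, 40.2 cm to the right of lens 2 (overall magnification ≈ 0.30).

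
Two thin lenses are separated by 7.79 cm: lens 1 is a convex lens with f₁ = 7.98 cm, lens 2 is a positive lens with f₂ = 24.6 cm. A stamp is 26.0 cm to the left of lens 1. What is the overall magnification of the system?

m = -0.385

Lens 1: 1/d_i1 = 1/(7.98) − 1/(26.0) = 0.08685, so d_i1 = 11.51 cm; m₁ = −d_i1/d_o1 = -0.4427.
d_o2 = 7.79 − (11.51) = -3.720 cm (virtual object).
Lens 2: 1/d_i2 = 1/(24.6) − 1/(-3.720) = 0.3095, so d_i2 = 3.231 cm; m₂ = −d_i2/d_o2 = +0.8686.
m = m₁·m₂ = (-0.4427)(+0.8686) = -0.385.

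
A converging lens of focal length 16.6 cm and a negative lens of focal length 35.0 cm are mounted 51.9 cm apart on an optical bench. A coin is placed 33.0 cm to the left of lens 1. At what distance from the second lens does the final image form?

Lens 1: 1/d_i1 = 1/f₁ − 1/d_o1 = 1/(16.6) − 1/(33.0) = 0.02994, so d_i1 = 33.40 cm.
The intermediate image is 33.40 cm to the right of lens 1, which is 51.9 − (33.40) = 18.50 cm to the left of lens 2, so d_o2 = +18.50 cm.
Lens 2 is diverging, so f₂ = −35.0 cm.
Lens 2: 1/d_i2 = 1/f₂ − 1/d_o2 = 1/(-35.0) − 1/(18.50) = -0.08263, so d_i2 = -12.1 cm.
The final image is virtual, 12.1 cm to the left of lens 2 (overall magnification ≈ -0.66).

12.1 cm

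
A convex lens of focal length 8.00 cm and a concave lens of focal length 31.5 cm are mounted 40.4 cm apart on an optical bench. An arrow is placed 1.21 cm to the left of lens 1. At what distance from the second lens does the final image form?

Lens 1: 1/d_i1 = 1/f₁ − 1/d_o1 = 1/(8.00) − 1/(1.21) = -0.7014, so d_i1 = -1.426 cm.
The intermediate image is 1.426 cm to the left of lens 1 (virtual), which is 40.4 − (-1.426) = 41.83 cm to the left of lens 2, so d_o2 = +41.83 cm.
Lens 2 is diverging, so f₂ = −31.5 cm.
Lens 2: 1/d_i2 = 1/f₂ − 1/d_o2 = 1/(-31.5) − 1/(41.83) = -0.05565, so d_i2 = -18.0 cm.
The final image is virtual, 18.0 cm to the left of lens 2 (overall magnification ≈ 0.51).

18.0 cm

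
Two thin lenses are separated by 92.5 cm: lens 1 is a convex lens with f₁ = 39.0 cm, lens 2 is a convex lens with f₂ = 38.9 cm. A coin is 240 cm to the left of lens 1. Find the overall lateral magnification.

m = +1.07

Lens 1: 1/d_i1 = 1/(39.0) − 1/(240) = 0.02147, so d_i1 = 46.57 cm; m₁ = −d_i1/d_o1 = -0.1940.
d_o2 = 92.5 − (46.57) = 45.93 cm.
Lens 2: 1/d_i2 = 1/(38.9) − 1/(45.93) = 0.003935, so d_i2 = 254.2 cm; m₂ = −d_i2/d_o2 = -5.533.
m = m₁·m₂ = (-0.1940)(-5.533) = +1.07.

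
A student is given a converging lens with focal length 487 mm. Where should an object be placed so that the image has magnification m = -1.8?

m = −d_i/d_o ⇒ d_i = −m·d_o.
1/f = 1/d_o + 1/d_i = 1/d_o − 1/(m·d_o) = (1 − 1/m)/d_o, so d_o = f(1 − 1/m) = (487.0)(1 − 1/(-1.8)) = 758 mm.

758 mm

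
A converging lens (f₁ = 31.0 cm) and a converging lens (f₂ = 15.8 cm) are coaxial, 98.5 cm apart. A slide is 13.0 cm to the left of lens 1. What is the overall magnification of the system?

m = -0.259

Lens 1: 1/d_i1 = 1/(31.0) − 1/(13.0) = -0.04467, so d_i1 = -22.39 cm; m₁ = −d_i1/d_o1 = +1.722.
d_o2 = 98.5 − (-22.39) = 120.9 cm.
Lens 2: 1/d_i2 = 1/(15.8) − 1/(120.9) = 0.05502, so d_i2 = 18.18 cm; m₂ = −d_i2/d_o2 = -0.1503.
m = m₁·m₂ = (+1.722)(-0.1503) = -0.259.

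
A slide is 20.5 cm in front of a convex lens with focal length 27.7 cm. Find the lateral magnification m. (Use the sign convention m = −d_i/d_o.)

1/d_i = 1/f − 1/d_o = 1/(27.70) − 1/(20.5) = -0.01268, so d_i = -78.87 cm.
m = −d_i/d_o = −(-78.87)/(20.5) = +3.85.
The image is virtual, upright and enlarged, on the same side as the object.

m = +3.85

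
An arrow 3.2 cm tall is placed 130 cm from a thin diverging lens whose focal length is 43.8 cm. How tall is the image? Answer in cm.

0.806 cm

For a diverging lens, f = -43.8 cm.
1/d_i = 1/f − 1/d_o = 1/(-43.80) − 1/(130) = -0.03052, so d_i = -32.76 cm.
m = −d_i/d_o = +0.2520.
|h_i| = |m|·h_o = 0.2520 × 3.2 = 0.806 cm. The image is virtual, upright and reduced, on the same side as the object.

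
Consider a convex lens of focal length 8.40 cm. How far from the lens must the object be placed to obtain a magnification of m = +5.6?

6.90 cm

m = −d_i/d_o ⇒ d_i = −m·d_o.
1/f = 1/d_o + 1/d_i = 1/d_o − 1/(m·d_o) = (1 − 1/m)/d_o, so d_o = f(1 − 1/m) = (8.400)(1 − 1/(+5.6)) = 6.90 cm.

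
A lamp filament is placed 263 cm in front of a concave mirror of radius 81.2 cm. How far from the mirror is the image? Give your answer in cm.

48.0 cm

f = R/2 = 81.2/2 = 40.60 cm.
Mirror equation: 1/d_i = 1/f − 1/d_o = 1/(40.60) − 1/(263) = 0.02463 − 0.003802 = 0.02083, so d_i = 48.0 cm.
The image is real, inverted and reduced, in front of the mirror.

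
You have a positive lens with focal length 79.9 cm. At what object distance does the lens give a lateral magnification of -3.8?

m = −d_i/d_o ⇒ d_i = −m·d_o.
1/f = 1/d_o + 1/d_i = 1/d_o − 1/(m·d_o) = (1 − 1/m)/d_o, so d_o = f(1 − 1/m) = (79.90)(1 − 1/(-3.8)) = 101 cm.

101 cm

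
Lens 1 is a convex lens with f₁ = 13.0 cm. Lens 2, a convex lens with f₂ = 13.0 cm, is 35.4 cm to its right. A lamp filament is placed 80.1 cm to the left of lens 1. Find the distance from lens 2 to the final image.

37.6 cm

Lens 1: 1/d_i1 = 1/f₁ − 1/d_o1 = 1/(13.0) − 1/(80.1) = 0.06444, so d_i1 = 15.52 cm.
The intermediate image is 15.52 cm to the right of lens 1, which is 35.4 − (15.52) = 19.88 cm to the left of lens 2, so d_o2 = +19.88 cm.
Lens 2: 1/d_i2 = 1/f₂ − 1/d_o2 = 1/(13.0) − 1/(19.88) = 0.02662, so d_i2 = 37.6 cm.
The final image is real, 37.6 cm to the right of lens 2 (overall magnification ≈ 0.37).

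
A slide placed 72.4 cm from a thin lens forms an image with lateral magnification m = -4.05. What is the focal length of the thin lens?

m = −d_i/d_o ⇒ d_i = −m·d_o = −(-4.05)·(72.4) = 293.2 cm.
1/f = 1/d_o + 1/d_i = 1/(72.4) + 1/(293.2) = 0.01722, so f = 58.1 cm.
Since f is positive, the thin lens is converging.

f = 58.1 cm (converging)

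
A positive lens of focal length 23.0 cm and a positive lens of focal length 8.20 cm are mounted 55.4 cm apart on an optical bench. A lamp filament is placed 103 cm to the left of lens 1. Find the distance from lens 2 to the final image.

Lens 1: 1/d_i1 = 1/f₁ − 1/d_o1 = 1/(23.0) − 1/(103) = 0.03377, so d_i1 = 29.61 cm.
The intermediate image is 29.61 cm to the right of lens 1, which is 55.4 − (29.61) = 25.79 cm to the left of lens 2, so d_o2 = +25.79 cm.
Lens 2: 1/d_i2 = 1/f₂ − 1/d_o2 = 1/(8.20) − 1/(25.79) = 0.08318, so d_i2 = 12.0 cm.
The final image is real, 12.0 cm to the right of lens 2 (overall magnification ≈ 0.13).

12.0 cm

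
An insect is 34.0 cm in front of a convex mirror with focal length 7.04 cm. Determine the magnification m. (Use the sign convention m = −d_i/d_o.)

For a convex mirror, f = -7.04 cm.
1/d_i = 1/f − 1/d_o = 1/(-7.040) − 1/(34.0) = -0.1715, so d_i = -5.832 cm.
m = −d_i/d_o = −(-5.832)/(34.0) = +0.172.
The image is virtual, upright and reduced, behind the mirror.

m = +0.172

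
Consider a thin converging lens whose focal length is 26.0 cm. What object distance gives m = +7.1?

22.3 cm

m = −d_i/d_o ⇒ d_i = −m·d_o.
1/f = 1/d_o + 1/d_i = 1/d_o − 1/(m·d_o) = (1 − 1/m)/d_o, so d_o = f(1 − 1/m) = (26.00)(1 − 1/(+7.1)) = 22.3 cm.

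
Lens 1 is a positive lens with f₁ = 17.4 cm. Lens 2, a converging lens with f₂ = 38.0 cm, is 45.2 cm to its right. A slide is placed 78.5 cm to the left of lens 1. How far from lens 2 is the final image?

57.3 cm

Lens 1: 1/d_i1 = 1/f₁ − 1/d_o1 = 1/(17.4) − 1/(78.5) = 0.04473, so d_i1 = 22.36 cm.
The intermediate image is 22.36 cm to the right of lens 1, which is 45.2 − (22.36) = 22.84 cm to the left of lens 2, so d_o2 = +22.84 cm.
Lens 2: 1/d_i2 = 1/f₂ − 1/d_o2 = 1/(38.0) − 1/(22.84) = -0.01747, so d_i2 = -57.3 cm.
The final image is virtual, 57.3 cm to the left of lens 2 (overall magnification ≈ -0.71).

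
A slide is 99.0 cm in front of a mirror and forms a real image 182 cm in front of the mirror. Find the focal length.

Real image ⇒ d_i = +182 cm.
1/f = 1/d_o + 1/d_i = 1/(99.0) + 1/(182) = 0.01560, so f = 64.1 cm.
Since f is positive, the mirror is concave.

f = 64.1 cm (concave)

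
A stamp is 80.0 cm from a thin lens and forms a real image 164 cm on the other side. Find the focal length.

f = 53.8 cm (converging)

Real image ⇒ d_i = +164 cm.
1/f = 1/d_o + 1/d_i = 1/(80.0) + 1/(164) = 0.01860, so f = 53.8 cm.
Since f is positive, the thin lens is converging.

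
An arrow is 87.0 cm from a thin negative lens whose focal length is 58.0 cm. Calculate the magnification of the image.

m = +0.400

For a negative lens, f = -58.0 cm.
1/d_i = 1/f − 1/d_o = 1/(-58.00) − 1/(87.0) = -0.02874, so d_i = -34.80 cm.
m = −d_i/d_o = −(-34.80)/(87.0) = +0.400.
The image is virtual, upright and reduced, on the same side as the object.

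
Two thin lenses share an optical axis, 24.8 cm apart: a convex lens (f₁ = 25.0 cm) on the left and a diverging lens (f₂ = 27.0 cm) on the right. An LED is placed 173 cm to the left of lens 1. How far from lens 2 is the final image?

5.29 cm

Lens 1: 1/d_i1 = 1/f₁ − 1/d_o1 = 1/(25.0) − 1/(173) = 0.03422, so d_i1 = 29.22 cm.
The intermediate image is 29.22 cm to the right of lens 1, which lies 4.420 cm to the right of lens 2 — a virtual object — so d_o2 = −4.420 cm.
Lens 2 is diverging, so f₂ = −27.0 cm.
Lens 2: 1/d_i2 = 1/f₂ − 1/d_o2 = 1/(-27.0) − 1/(-4.420) = 0.1892, so d_i2 = 5.29 cm.
The final image is real, 5.29 cm to the right of lens 2 (overall magnification ≈ -0.20).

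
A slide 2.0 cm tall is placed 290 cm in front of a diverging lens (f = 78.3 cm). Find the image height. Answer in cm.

For a diverging lens, f = -78.3 cm.
1/d_i = 1/f − 1/d_o = 1/(-78.30) − 1/(290) = -0.01622, so d_i = -61.65 cm.
m = −d_i/d_o = +0.2126.
|h_i| = |m|·h_o = 0.2126 × 2.0 = 0.425 cm. The image is virtual, upright and reduced, on the same side as the object.

0.425 cm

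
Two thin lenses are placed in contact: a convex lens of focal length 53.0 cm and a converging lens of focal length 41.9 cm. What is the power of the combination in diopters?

P = +4.27 D

P₁ = 1/f₁ = 1/(0.530 m) = +1.887 D; P₂ = 1/f₂ = 1/(0.419 m) = +2.387 D.
For thin lenses in contact, P = P₁ + P₂ = (+1.887) + (+2.387) = +4.27 D.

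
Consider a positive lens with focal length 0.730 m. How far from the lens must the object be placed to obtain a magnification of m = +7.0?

m = −d_i/d_o ⇒ d_i = −m·d_o.
1/f = 1/d_o + 1/d_i = 1/d_o − 1/(m·d_o) = (1 − 1/m)/d_o, so d_o = f(1 − 1/m) = (0.7300)(1 − 1/(+7.0)) = 0.626 m.

0.626 m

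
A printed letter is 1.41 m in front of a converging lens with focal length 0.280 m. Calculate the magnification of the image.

1/d_i = 1/f − 1/d_o = 1/(0.2800) − 1/(1.41) = 2.862, so d_i = 0.3494 m.
m = −d_i/d_o = −(0.3494)/(1.41) = -0.248.
The image is real, inverted and reduced, on the far side of the lens.

m = -0.248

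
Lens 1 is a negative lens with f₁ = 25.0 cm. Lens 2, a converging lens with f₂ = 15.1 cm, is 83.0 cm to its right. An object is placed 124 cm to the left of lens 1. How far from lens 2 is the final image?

Lens 1 is diverging, so f₁ = −25.0 cm.
Lens 1: 1/d_i1 = 1/f₁ − 1/d_o1 = 1/(-25.0) − 1/(124) = -0.04806, so d_i1 = -20.81 cm.
The intermediate image is 20.81 cm to the left of lens 1 (virtual), which is 83.0 − (-20.81) = 103.8 cm to the left of lens 2, so d_o2 = +103.8 cm.
Lens 2: 1/d_i2 = 1/f₂ − 1/d_o2 = 1/(15.1) − 1/(103.8) = 0.05659, so d_i2 = 17.7 cm.
The final image is real, 17.7 cm to the right of lens 2 (overall magnification ≈ -0.029).

17.7 cm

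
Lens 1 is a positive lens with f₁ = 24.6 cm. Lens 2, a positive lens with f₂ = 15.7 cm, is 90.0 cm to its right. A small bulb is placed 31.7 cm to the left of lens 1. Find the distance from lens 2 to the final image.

Lens 1: 1/d_i1 = 1/f₁ − 1/d_o1 = 1/(24.6) − 1/(31.7) = 0.009105, so d_i1 = 109.8 cm.
The intermediate image is 109.8 cm to the right of lens 1, which lies 19.80 cm to the right of lens 2 — a virtual object — so d_o2 = −19.80 cm.
Lens 2: 1/d_i2 = 1/f₂ − 1/d_o2 = 1/(15.7) − 1/(-19.80) = 0.1142, so d_i2 = 8.76 cm.
The final image is real, 8.76 cm to the right of lens 2 (overall magnification ≈ -1.5).

8.76 cm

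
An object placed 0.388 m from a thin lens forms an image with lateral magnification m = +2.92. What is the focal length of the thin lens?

m = −d_i/d_o ⇒ d_i = −m·d_o = −(+2.92)·(0.388) = -1.133 m.
1/f = 1/d_o + 1/d_i = 1/(0.388) + 1/(-1.133) = 1.695, so f = 0.590 m.
Since f is positive, the thin lens is converging.

f = 0.590 m (converging)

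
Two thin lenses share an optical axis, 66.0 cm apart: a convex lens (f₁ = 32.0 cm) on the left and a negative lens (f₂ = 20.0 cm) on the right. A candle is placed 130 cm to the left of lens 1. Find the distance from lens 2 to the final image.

10.8 cm

Lens 1: 1/d_i1 = 1/f₁ − 1/d_o1 = 1/(32.0) − 1/(130) = 0.02356, so d_i1 = 42.45 cm.
The intermediate image is 42.45 cm to the right of lens 1, which is 66.0 − (42.45) = 23.55 cm to the left of lens 2, so d_o2 = +23.55 cm.
Lens 2 is diverging, so f₂ = −20.0 cm.
Lens 2: 1/d_i2 = 1/f₂ − 1/d_o2 = 1/(-20.0) − 1/(23.55) = -0.09246, so d_i2 = -10.8 cm.
The final image is virtual, 10.8 cm to the left of lens 2 (overall magnification ≈ -0.15).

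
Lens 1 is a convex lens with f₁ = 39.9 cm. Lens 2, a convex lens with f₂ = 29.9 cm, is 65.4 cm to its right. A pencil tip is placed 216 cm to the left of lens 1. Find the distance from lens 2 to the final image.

36.6 cm

Lens 1: 1/d_i1 = 1/f₁ − 1/d_o1 = 1/(39.9) − 1/(216) = 0.02043, so d_i1 = 48.94 cm.
The intermediate image is 48.94 cm to the right of lens 1, which is 65.4 − (48.94) = 16.46 cm to the left of lens 2, so d_o2 = +16.46 cm.
Lens 2: 1/d_i2 = 1/f₂ − 1/d_o2 = 1/(29.9) − 1/(16.46) = -0.02731, so d_i2 = -36.6 cm.
The final image is virtual, 36.6 cm to the left of lens 2 (overall magnification ≈ -0.50).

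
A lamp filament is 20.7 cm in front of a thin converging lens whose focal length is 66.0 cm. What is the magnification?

m = +1.46

1/d_i = 1/f − 1/d_o = 1/(66.00) − 1/(20.7) = -0.03316, so d_i = -30.16 cm.
m = −d_i/d_o = −(-30.16)/(20.7) = +1.46.
The image is virtual, upright and enlarged, on the same side as the object.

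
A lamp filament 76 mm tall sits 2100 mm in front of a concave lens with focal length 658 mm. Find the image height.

18.1 mm

For a concave lens, f = -658 mm.
1/d_i = 1/f − 1/d_o = 1/(-658.0) − 1/(2100) = -0.001996, so d_i = -501.0 mm.
m = −d_i/d_o = +0.2386.
|h_i| = |m|·h_o = 0.2386 × 76 = 18.1 mm. The image is virtual, upright and reduced, on the same side as the object.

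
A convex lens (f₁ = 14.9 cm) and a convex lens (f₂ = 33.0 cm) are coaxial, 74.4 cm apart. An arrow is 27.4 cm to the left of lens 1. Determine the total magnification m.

m = +4.50

Lens 1: 1/d_i1 = 1/(14.9) − 1/(27.4) = 0.03062, so d_i1 = 32.66 cm; m₁ = −d_i1/d_o1 = -1.192.
d_o2 = 74.4 − (32.66) = 41.74 cm.
Lens 2: 1/d_i2 = 1/(33.0) − 1/(41.74) = 0.006345, so d_i2 = 157.6 cm; m₂ = −d_i2/d_o2 = -3.776.
m = m₁·m₂ = (-1.192)(-3.776) = +4.50.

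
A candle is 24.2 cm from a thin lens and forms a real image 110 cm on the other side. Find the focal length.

Real image ⇒ d_i = +110 cm.
1/f = 1/d_o + 1/d_i = 1/(24.2) + 1/(110) = 0.05041, so f = 19.8 cm.
Since f is positive, the thin lens is converging.

f = 19.8 cm (converging)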